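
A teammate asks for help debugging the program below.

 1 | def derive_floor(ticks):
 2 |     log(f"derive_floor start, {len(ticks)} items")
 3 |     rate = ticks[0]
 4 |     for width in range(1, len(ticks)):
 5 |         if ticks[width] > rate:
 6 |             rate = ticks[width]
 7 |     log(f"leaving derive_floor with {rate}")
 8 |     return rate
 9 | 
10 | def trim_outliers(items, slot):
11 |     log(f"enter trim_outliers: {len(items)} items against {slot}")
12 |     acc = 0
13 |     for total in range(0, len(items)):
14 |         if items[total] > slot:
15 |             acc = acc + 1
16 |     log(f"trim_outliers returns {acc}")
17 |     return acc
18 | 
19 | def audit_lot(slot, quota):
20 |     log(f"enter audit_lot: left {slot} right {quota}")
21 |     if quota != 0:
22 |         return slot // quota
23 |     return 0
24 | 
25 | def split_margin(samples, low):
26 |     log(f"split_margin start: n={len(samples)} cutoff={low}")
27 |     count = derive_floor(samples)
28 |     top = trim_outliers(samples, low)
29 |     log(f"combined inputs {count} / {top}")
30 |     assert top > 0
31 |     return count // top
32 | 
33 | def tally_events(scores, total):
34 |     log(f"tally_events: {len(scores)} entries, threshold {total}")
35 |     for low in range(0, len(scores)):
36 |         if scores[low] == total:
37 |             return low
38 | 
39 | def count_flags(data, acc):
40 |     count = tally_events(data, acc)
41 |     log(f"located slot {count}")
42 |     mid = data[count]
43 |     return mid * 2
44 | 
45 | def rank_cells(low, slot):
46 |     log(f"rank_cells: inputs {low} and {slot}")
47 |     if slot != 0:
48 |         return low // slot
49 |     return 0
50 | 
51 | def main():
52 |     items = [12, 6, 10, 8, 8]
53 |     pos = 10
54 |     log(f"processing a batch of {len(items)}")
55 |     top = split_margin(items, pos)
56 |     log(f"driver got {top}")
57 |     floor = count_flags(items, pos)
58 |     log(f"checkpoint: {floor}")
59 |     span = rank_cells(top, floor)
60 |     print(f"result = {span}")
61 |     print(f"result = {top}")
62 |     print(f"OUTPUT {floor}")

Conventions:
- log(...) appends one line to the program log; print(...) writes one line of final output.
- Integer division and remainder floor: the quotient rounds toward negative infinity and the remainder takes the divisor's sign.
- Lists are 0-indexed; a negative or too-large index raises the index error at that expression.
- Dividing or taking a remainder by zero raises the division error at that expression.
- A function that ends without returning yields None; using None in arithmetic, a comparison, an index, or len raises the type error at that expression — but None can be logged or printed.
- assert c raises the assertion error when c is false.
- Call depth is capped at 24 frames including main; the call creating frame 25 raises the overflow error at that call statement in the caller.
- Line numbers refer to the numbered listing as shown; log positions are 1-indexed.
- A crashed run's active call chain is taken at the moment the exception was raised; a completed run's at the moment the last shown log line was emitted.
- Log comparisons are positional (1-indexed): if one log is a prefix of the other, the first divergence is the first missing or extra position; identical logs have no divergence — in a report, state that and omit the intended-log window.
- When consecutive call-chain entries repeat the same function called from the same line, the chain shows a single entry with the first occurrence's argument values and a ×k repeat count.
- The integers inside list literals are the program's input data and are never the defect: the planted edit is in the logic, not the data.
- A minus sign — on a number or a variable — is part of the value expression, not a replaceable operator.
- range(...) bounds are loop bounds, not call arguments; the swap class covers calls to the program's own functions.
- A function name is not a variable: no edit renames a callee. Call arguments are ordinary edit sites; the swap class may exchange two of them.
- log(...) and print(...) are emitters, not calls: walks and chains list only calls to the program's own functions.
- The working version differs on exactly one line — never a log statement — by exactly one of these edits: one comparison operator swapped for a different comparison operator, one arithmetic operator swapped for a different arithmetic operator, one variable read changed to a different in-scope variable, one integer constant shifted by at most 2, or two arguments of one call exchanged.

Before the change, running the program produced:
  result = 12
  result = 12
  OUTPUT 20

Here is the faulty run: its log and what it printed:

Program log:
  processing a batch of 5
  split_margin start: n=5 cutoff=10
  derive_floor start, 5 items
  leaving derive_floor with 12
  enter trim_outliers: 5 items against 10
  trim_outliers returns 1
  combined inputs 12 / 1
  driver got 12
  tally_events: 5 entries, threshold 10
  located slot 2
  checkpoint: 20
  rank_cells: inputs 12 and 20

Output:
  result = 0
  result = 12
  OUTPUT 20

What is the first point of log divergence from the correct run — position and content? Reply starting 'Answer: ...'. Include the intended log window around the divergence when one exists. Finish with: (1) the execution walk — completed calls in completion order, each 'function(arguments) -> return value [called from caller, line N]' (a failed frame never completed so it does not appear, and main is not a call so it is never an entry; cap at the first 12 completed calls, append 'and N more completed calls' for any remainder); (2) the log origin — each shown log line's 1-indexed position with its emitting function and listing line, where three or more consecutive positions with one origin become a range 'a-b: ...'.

Answer: none (the log streams are identical).
Execution walk:
  derive_floor([12, 6, 10, 8, 8]) -> 12  [called from split_margin, line 27]
  trim_outliers([12, 6, 10, 8, 8], 10) -> 1  [called from split_margin, line 28]
  split_margin([12, 6, 10, 8, 8], 10) -> 12  [called from main, line 55]
  tally_events([12, 6, 10, 8, 8], 10) -> 2  [called from count_flags, line 40]
  count_flags([12, 6, 10, 8, 8], 10) -> 20  [called from main, line 57]
  rank_cells(12, 20) -> 0  [called from main, line 59]
Origin of each log line:
  1: emitted by main (line 54)
  2: emitted by split_margin (line 26)
  3: emitted by derive_floor (line 2)
  4: emitted by derive_floor (line 7)
  5: emitted by trim_outliers (line 11)
  6: emitted by trim_outliers (line 16)
  7: emitted by split_margin (line 29)
  8: emitted by main (line 56)
  9: emitted by tally_events (line 34)
  10: emitted by count_flags (line 41)
  11: emitted by main (line 58)
  12: emitted by rank_cells (line 46)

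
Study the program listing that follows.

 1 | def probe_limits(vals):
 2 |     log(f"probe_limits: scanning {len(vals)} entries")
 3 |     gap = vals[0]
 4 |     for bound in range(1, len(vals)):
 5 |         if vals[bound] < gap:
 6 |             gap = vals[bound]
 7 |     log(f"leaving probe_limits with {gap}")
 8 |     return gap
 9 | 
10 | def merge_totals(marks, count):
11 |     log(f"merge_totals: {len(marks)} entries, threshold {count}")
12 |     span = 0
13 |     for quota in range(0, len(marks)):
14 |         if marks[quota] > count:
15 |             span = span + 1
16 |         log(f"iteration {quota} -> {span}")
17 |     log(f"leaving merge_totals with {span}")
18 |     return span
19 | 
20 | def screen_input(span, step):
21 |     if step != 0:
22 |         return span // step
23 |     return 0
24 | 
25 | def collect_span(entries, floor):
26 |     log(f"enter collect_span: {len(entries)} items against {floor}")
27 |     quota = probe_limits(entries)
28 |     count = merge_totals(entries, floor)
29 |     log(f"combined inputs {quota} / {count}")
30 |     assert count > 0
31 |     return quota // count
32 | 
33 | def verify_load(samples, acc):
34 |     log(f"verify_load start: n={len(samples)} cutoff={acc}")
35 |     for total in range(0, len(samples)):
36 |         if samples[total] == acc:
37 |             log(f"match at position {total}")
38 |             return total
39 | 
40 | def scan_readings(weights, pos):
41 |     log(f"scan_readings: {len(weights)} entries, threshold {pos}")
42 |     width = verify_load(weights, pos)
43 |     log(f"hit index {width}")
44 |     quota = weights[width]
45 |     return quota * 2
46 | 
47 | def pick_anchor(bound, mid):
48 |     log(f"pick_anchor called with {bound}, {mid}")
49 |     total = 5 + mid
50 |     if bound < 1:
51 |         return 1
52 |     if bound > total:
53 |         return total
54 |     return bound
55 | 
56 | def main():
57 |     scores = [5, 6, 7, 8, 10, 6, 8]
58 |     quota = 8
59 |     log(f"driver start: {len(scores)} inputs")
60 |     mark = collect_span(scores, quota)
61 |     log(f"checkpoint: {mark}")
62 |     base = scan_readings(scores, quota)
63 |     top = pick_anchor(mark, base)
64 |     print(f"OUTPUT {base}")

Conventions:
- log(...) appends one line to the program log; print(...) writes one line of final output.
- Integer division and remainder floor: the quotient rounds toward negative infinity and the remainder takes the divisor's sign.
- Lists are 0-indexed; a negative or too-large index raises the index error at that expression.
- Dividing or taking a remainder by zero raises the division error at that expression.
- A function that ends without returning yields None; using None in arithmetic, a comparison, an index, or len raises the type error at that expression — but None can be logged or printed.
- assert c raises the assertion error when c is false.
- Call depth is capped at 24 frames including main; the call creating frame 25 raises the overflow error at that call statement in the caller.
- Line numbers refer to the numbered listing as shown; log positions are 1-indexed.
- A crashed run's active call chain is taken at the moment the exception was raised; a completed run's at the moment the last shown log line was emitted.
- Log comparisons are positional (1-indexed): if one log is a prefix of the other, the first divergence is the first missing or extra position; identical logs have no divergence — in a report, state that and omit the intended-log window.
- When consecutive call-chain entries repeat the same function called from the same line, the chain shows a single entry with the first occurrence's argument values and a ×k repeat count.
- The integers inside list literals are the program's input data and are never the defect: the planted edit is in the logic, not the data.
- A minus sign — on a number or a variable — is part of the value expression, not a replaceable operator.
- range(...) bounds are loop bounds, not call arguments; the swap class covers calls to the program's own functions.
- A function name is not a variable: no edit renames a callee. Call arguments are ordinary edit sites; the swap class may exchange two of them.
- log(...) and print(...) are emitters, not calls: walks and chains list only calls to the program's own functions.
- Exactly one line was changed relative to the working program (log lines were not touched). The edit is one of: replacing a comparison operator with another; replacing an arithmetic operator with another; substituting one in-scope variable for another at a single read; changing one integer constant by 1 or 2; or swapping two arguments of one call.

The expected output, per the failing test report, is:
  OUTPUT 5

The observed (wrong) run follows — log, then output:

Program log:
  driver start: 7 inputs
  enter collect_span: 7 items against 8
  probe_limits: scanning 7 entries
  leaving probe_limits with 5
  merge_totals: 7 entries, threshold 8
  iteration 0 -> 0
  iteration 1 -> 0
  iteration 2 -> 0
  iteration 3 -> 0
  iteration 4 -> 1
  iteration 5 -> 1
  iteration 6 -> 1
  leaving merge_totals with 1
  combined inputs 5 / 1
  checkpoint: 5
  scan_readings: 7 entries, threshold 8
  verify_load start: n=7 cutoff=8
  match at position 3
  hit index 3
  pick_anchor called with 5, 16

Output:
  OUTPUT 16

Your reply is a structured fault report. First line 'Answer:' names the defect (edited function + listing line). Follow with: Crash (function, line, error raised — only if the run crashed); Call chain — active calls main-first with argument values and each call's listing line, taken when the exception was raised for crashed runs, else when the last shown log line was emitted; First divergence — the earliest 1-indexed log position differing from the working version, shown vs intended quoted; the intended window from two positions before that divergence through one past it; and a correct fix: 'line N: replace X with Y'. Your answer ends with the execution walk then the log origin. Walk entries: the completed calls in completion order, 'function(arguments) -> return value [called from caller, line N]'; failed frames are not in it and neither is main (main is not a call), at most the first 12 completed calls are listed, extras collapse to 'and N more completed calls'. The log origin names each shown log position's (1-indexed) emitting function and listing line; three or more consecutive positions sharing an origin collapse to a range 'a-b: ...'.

Answer: the defect is in main at line 64.
The tell: The two runs log identically and part ways only at the printed values.
Call chain: main -> pick_anchor(5, 16) (called at line 63).
First divergence: there is none — every log position agrees.
Execution walk:
  probe_limits([5, 6, 7, 8, 10, 6, 8]) -> 5  [called from collect_span, line 27]
  merge_totals([5, 6, 7, 8, 10, 6, 8], 8) -> 1  [called from collect_span, line 28]
  collect_span([5, 6, 7, 8, 10, 6, 8], 8) -> 5  [called from main, line 60]
  verify_load([5, 6, 7, 8, 10, 6, 8], 8) -> 3  [called from scan_readings, line 42]
  scan_readings([5, 6, 7, 8, 10, 6, 8], 8) -> 16  [called from main, line 62]
  pick_anchor(5, 16) -> 5  [called from main, line 63]
Log line origins:
  1 — main, line 59
  2 — collect_span, line 26
  3 — probe_limits, line 2
  4 — probe_limits, line 7
  5 — merge_totals, line 11
  6-12 — merge_totals, line 16
  13 — merge_totals, line 17
  14 — collect_span, line 29
  15 — main, line 61
  16 — scan_readings, line 41
  17 — verify_load, line 34
  18 — verify_load, line 37
  19 — scan_readings, line 43
  20 — pick_anchor, line 48
A correct fix: line 64: replace `base` with `top`.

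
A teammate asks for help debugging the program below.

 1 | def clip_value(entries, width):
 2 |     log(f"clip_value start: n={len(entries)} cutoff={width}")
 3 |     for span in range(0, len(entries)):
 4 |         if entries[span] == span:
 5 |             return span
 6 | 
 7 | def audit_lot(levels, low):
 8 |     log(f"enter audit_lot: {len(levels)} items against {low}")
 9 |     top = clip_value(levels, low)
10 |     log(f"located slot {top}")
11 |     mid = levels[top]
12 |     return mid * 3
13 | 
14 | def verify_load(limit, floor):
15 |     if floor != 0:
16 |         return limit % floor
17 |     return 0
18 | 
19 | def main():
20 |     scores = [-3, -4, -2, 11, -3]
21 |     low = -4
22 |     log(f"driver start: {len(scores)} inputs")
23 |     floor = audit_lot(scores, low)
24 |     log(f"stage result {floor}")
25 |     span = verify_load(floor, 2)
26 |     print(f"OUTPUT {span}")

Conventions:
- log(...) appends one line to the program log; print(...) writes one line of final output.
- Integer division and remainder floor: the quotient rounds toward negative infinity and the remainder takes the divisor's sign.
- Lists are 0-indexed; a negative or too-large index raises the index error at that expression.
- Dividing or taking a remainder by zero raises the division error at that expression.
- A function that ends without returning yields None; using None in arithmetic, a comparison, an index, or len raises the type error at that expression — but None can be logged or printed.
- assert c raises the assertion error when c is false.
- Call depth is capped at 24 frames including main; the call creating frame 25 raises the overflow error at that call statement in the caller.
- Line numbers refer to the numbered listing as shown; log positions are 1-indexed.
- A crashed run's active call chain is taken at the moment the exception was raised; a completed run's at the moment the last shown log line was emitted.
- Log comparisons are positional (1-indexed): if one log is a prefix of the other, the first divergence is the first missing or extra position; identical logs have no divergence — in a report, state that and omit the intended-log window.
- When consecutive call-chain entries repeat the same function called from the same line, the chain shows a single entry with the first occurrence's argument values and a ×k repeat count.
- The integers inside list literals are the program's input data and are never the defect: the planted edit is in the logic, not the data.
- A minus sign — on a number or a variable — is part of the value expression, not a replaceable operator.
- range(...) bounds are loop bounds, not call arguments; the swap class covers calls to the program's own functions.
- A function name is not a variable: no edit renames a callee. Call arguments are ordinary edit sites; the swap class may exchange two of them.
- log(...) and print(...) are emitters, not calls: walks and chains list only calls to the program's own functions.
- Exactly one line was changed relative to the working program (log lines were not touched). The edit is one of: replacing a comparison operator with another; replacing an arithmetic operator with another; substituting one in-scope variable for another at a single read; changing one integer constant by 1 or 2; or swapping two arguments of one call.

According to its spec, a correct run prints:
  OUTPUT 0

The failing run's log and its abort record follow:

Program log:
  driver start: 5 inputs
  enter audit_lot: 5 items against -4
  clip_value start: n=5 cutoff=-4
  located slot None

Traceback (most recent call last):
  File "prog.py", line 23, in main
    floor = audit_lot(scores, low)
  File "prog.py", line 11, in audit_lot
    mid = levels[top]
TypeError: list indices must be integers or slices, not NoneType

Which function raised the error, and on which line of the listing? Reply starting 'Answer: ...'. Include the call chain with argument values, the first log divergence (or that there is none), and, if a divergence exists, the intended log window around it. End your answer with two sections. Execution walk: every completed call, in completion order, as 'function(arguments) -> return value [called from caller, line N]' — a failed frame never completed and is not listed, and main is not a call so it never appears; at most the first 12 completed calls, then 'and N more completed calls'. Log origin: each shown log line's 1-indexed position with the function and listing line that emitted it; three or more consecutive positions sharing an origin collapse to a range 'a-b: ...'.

Answer: the error was raised in audit_lot, line 11.
Core observation: The earliest visible damage is log position 4 — 'located slot None' rather than the intended 'located slot 1'.
Call chain: main -> audit_lot([-3, -4, -2, 11, -3], -4) (called at line 23).
First divergence: at position 4 the run shows 'located slot None' where the working version logs 'located slot 1'.
Intended log window:
  2: enter audit_lot: 5 items against -4
  3: clip_value start: n=5 cutoff=-4
  4: located slot 1
  5: stage result -12
Execution walk:
  clip_value([-3, -4, -2, 11, -3], -4) -> None  [called from audit_lot, line 9]
Origin of each log line:
  1: emitted by main (line 22)
  2: emitted by audit_lot (line 8)
  3: emitted by clip_value (line 2)
  4: emitted by audit_lot (line 10)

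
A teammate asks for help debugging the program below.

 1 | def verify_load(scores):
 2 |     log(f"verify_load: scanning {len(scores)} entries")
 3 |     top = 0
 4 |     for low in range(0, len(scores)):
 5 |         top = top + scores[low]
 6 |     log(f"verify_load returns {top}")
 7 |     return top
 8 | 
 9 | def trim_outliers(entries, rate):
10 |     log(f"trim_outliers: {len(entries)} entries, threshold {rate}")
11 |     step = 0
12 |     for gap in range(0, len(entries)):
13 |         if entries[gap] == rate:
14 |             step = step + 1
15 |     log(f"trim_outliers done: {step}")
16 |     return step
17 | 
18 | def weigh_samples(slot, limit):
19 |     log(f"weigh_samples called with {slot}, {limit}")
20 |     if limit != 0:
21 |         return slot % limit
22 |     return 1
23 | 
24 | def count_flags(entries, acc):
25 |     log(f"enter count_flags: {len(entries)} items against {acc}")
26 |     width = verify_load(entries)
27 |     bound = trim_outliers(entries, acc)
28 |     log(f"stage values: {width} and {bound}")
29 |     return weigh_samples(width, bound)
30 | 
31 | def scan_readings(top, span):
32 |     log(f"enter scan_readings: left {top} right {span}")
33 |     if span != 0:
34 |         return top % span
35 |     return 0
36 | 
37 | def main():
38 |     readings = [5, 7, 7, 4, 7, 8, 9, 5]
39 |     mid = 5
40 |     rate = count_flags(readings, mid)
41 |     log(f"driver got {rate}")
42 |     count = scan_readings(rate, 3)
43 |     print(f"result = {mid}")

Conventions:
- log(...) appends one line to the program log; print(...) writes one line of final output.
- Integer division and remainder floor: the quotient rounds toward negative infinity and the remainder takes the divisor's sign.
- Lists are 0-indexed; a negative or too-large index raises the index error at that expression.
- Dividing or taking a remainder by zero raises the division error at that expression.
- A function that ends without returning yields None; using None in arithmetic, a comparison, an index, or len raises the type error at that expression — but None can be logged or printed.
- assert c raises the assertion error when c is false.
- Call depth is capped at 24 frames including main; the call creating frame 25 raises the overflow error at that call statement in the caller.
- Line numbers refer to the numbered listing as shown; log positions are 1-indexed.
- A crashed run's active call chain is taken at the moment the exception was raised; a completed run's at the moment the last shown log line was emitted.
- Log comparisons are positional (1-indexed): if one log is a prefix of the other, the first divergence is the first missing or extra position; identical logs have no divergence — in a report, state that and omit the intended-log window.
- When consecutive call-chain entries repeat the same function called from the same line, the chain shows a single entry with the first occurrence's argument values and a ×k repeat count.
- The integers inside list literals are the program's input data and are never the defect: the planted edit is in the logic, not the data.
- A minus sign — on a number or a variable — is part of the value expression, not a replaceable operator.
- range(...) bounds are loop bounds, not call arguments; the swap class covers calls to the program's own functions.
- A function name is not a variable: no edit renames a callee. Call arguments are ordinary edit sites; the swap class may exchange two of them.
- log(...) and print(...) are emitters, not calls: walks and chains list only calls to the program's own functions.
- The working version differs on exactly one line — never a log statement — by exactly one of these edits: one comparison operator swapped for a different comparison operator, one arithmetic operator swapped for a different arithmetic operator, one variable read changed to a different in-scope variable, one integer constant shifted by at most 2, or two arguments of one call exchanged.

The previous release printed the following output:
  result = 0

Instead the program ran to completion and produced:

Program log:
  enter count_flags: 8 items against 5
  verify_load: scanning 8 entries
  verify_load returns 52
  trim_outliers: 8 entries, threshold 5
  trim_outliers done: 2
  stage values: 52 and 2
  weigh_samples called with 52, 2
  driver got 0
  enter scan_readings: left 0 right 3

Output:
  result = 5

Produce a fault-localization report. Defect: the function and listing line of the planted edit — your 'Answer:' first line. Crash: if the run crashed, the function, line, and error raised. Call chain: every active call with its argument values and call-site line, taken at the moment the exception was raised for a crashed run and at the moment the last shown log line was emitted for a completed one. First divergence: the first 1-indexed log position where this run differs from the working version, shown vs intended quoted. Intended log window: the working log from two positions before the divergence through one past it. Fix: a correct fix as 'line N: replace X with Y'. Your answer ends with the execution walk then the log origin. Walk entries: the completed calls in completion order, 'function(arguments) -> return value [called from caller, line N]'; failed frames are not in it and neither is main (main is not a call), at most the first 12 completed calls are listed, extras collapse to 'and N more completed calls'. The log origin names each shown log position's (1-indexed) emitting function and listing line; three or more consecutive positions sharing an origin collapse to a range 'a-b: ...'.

Answer: the defect is in main at line 43.
Key fact: No log line changed; the fault shows up purely in the output.
Call chain: main -> scan_readings(0, 3) (called at line 42).
First divergence: none (the log streams are identical).
Execution walk:
  verify_load([5, 7, 7, 4, 7, 8, 9, 5]) -> 52  [called from count_flags, line 26]
  trim_outliers([5, 7, 7, 4, 7, 8, 9, 5], 5) -> 2  [called from count_flags, line 27]
  weigh_samples(52, 2) -> 0  [called from count_flags, line 29]
  count_flags([5, 7, 7, 4, 7, 8, 9, 5], 5) -> 0  [called from main, line 40]
  scan_readings(0, 3) -> 0  [called from main, line 42]
Log line origins:
  1: emitted by count_flags (line 25)
  2: emitted by verify_load (line 2)
  3: emitted by verify_load (line 6)
  4: emitted by trim_outliers (line 10)
  5: emitted by trim_outliers (line 15)
  6: emitted by count_flags (line 28)
  7: emitted by weigh_samples (line 19)
  8: emitted by main (line 41)
  9: emitted by scan_readings (line 32)
A correct fix: line 43: replace `mid` with `count`.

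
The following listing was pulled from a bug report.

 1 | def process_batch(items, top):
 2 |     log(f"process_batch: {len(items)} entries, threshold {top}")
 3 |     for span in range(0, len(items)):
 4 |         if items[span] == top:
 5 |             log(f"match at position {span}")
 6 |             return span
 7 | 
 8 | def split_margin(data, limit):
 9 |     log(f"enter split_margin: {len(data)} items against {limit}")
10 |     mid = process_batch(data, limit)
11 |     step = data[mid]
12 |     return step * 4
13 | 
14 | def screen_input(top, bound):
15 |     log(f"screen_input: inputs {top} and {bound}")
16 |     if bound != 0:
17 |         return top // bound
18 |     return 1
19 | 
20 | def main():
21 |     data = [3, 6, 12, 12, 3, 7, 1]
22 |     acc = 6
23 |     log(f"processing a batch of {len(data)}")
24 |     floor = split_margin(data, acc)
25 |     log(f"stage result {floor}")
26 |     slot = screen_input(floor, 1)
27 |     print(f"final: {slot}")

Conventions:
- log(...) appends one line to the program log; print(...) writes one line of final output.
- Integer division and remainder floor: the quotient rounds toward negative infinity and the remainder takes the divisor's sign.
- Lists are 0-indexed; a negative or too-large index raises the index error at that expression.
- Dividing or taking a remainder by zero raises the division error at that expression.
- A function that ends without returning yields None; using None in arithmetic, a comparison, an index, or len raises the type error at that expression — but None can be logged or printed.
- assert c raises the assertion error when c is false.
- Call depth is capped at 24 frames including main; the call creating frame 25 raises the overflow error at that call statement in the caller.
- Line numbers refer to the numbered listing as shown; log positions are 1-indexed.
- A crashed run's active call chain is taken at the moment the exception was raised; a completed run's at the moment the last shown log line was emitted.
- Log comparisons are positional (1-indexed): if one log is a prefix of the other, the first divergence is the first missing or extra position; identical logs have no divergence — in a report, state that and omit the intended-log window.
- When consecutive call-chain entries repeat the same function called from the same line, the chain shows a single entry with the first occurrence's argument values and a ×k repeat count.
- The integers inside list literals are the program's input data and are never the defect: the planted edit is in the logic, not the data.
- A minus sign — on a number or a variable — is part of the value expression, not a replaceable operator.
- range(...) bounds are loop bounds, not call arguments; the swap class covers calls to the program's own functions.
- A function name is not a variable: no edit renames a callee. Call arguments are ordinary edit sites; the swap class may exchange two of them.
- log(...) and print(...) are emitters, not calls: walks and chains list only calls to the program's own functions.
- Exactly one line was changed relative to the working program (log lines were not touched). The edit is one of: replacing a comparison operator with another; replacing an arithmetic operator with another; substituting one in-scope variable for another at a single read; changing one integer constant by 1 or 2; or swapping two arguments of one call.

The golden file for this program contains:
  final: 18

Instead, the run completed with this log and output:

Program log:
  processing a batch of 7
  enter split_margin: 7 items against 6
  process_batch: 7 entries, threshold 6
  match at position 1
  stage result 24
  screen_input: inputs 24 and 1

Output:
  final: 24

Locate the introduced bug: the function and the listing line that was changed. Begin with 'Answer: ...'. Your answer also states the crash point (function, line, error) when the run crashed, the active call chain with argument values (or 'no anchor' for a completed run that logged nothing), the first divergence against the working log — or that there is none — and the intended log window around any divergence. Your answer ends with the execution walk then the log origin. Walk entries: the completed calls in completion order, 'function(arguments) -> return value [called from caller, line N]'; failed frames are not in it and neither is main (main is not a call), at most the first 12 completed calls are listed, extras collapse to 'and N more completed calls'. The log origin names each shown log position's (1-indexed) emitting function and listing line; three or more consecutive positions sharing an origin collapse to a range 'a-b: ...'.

Answer: the defect is in split_margin at line 12.
Core observation: Position 5 is the first bad log line: 'stage result 24' should read 'stage result 18'.
Call chain: main -> screen_input(24, 1) (called at line 26).
First divergence: position 5 — shown 'stage result 24', intended 'stage result 18'.
Intended log window:
  3: process_batch: 7 entries, threshold 6
  4: match at position 1
  5: stage result 18
  6: screen_input: inputs 18 and 1
Execution walk:
  process_batch([3, 6, 12, 12, 3, 7, 1], 6) -> 1  [called from split_margin, line 10]
  split_margin([3, 6, 12, 12, 3, 7, 1], 6) -> 24  [called from main, line 24]
  screen_input(24, 1) -> 24  [called from main, line 26]
Log line origins:
  1: from main, line 23
  2: from split_margin, line 9
  3: from process_batch, line 2
  4: from process_batch, line 5
  5: from main, line 25
  6: from screen_input, line 15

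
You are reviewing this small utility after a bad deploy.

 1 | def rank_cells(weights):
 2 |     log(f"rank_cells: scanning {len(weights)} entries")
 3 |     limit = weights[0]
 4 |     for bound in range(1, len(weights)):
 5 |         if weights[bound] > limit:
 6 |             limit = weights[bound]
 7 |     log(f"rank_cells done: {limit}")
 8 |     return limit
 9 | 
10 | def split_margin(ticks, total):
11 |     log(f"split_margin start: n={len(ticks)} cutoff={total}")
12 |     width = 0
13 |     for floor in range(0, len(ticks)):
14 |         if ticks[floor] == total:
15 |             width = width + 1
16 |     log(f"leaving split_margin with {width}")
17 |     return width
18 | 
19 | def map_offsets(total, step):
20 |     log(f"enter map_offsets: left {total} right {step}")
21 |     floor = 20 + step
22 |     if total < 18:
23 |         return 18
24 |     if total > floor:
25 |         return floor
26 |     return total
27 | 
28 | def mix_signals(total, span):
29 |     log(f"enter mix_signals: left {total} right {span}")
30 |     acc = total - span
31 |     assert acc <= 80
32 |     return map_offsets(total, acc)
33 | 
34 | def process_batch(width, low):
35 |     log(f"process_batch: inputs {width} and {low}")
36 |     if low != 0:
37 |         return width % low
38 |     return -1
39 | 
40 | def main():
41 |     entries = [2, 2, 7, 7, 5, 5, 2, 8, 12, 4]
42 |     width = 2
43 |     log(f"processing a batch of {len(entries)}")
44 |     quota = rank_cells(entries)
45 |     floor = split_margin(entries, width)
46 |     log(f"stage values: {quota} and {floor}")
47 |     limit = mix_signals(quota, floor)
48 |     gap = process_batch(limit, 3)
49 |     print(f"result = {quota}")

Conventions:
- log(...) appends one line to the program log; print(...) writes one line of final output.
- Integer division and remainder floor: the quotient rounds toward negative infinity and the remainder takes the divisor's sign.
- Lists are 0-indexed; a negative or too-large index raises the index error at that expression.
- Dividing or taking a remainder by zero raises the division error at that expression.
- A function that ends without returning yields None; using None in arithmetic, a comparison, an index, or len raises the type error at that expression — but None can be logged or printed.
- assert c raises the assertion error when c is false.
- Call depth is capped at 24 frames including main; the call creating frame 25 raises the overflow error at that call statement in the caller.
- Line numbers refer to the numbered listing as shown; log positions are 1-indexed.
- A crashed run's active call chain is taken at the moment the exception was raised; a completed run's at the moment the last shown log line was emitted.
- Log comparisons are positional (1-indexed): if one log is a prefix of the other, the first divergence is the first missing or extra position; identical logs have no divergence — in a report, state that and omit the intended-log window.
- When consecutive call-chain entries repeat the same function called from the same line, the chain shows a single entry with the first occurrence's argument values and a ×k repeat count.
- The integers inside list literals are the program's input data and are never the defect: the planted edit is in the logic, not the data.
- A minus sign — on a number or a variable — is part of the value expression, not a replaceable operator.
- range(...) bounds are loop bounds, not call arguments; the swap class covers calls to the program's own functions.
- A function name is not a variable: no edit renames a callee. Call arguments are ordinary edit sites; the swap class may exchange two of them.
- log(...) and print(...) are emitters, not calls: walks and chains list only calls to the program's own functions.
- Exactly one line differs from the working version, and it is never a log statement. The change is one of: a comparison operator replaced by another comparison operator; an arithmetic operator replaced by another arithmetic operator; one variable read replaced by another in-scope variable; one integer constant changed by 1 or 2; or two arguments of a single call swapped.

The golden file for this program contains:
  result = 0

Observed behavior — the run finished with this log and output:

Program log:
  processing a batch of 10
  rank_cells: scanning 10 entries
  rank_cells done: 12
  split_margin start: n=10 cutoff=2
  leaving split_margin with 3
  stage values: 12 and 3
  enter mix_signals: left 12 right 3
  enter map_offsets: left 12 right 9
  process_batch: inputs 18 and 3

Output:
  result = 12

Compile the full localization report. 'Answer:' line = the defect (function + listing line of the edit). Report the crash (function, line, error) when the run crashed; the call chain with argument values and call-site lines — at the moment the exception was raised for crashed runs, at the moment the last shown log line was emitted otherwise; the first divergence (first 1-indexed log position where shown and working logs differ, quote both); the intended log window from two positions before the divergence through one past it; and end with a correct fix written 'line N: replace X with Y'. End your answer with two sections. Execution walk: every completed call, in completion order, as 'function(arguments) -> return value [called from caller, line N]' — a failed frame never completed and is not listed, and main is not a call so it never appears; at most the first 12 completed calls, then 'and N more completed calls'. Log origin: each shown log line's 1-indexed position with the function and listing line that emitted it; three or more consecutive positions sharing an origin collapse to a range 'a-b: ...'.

Answer: the defect is in main at line 49.
Key fact: No log line changed; the fault shows up purely in the output.
Call chain: main -> process_batch(18, 3) (called at line 48).
First divergence: none (the log streams are identical).
Execution walk:
  rank_cells([2, 2, 7, 7, 5, 5, 2, 8, 12, 4]) -> 12  [called from main, line 44]
  split_margin([2, 2, 7, 7, 5, 5, 2, 8, 12, 4], 2) -> 3  [called from main, line 45]
  map_offsets(12, 9) -> 18  [called from mix_signals, line 32]
  mix_signals(12, 3) -> 18  [called from main, line 47]
  process_batch(18, 3) -> 0  [called from main, line 48]
Log origin:
  1 — main, line 43
  2 — rank_cells, line 2
  3 — rank_cells, line 7
  4 — split_margin, line 11
  5 — split_margin, line 16
  6 — main, line 46
  7 — mix_signals, line 29
  8 — map_offsets, line 20
  9 — process_batch, line 35
A correct fix: line 49: replace `quota` with `gap`.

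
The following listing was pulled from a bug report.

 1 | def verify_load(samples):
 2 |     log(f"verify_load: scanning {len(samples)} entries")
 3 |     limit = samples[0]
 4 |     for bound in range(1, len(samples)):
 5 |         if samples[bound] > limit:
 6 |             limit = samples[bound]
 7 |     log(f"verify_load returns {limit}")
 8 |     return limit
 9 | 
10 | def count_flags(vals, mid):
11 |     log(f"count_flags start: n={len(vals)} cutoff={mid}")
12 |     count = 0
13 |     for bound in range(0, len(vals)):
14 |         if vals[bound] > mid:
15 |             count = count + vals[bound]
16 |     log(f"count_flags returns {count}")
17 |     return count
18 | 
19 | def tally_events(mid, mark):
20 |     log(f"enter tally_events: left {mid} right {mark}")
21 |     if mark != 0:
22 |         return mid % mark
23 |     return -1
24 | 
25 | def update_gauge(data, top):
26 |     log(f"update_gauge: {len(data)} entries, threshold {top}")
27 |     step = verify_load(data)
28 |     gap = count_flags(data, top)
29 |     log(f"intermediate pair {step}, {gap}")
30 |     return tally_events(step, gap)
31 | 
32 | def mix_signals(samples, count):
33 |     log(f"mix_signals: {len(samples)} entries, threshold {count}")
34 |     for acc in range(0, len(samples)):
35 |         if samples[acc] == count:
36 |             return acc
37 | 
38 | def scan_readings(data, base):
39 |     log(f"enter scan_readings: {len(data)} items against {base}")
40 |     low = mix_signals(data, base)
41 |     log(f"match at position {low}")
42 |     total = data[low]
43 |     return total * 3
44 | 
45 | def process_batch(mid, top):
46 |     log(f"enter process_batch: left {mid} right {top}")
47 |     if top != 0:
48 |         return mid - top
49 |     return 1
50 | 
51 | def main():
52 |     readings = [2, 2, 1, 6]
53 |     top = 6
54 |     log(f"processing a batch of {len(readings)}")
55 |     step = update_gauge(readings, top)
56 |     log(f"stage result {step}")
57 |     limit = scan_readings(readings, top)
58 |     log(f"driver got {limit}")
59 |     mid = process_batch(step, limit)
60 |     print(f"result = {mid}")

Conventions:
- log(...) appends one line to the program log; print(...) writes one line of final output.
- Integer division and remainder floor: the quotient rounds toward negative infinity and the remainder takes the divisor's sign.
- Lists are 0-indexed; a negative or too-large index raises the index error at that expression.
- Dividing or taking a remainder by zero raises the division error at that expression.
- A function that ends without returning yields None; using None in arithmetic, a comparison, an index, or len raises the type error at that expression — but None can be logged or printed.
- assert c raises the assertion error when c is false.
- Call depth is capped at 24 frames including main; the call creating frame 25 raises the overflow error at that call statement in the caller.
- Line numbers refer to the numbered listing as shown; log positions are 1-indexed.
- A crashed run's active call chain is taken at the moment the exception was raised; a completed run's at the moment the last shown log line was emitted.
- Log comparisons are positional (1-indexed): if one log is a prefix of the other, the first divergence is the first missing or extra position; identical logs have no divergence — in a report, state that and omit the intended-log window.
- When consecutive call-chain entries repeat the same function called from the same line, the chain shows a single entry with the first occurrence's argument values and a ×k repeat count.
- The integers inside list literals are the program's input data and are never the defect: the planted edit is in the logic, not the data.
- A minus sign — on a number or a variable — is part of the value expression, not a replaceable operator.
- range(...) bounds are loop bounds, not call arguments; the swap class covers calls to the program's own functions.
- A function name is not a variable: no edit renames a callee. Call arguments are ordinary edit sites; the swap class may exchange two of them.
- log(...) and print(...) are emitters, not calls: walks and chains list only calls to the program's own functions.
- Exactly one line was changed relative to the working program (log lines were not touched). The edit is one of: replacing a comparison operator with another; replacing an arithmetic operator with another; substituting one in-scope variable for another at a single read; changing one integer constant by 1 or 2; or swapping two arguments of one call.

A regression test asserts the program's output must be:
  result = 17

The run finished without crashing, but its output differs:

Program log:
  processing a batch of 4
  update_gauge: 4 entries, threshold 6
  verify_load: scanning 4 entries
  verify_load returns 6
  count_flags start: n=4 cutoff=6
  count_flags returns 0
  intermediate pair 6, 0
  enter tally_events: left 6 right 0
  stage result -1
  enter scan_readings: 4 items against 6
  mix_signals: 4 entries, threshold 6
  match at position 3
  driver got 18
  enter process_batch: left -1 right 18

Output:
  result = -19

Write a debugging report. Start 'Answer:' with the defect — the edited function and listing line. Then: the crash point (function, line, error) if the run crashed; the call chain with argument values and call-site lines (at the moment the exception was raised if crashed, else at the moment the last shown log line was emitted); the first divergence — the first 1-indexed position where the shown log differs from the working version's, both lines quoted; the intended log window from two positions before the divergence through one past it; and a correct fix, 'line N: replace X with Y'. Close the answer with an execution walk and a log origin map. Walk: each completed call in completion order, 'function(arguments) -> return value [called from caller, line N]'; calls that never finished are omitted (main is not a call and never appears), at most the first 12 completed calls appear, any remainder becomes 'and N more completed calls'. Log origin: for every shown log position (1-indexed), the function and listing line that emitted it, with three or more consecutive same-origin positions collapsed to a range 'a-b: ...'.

Answer: the defect is in process_batch at line 48.
The tell: Nothing in the log betrays the bug — only the output does.
Call chain: main -> process_batch(-1, 18) (called at line 59).
First divergence: there is none — every log position agrees.
Execution walk:
  verify_load([2, 2, 1, 6]) -> 6  [called from update_gauge, line 27]
  count_flags([2, 2, 1, 6], 6) -> 0  [called from update_gauge, line 28]
  tally_events(6, 0) -> -1  [called from update_gauge, line 30]
  update_gauge([2, 2, 1, 6], 6) -> -1  [called from main, line 55]
  mix_signals([2, 2, 1, 6], 6) -> 3  [called from scan_readings, line 40]
  scan_readings([2, 2, 1, 6], 6) -> 18  [called from main, line 57]
  process_batch(-1, 18) -> -19  [called from main, line 59]
Log origins:
  1: emitted by main (line 54)
  2: emitted by update_gauge (line 26)
  3: emitted by verify_load (line 2)
  4: emitted by verify_load (line 7)
  5: emitted by count_flags (line 11)
  6: emitted by count_flags (line 16)
  7: emitted by update_gauge (line 29)
  8: emitted by tally_events (line 20)
  9: emitted by main (line 56)
  10: emitted by scan_readings (line 39)
  11: emitted by mix_signals (line 33)
  12: emitted by scan_readings (line 41)
  13: emitted by main (line 58)
  14: emitted by process_batch (line 46)
A correct fix: line 48: replace `-` with `%`.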